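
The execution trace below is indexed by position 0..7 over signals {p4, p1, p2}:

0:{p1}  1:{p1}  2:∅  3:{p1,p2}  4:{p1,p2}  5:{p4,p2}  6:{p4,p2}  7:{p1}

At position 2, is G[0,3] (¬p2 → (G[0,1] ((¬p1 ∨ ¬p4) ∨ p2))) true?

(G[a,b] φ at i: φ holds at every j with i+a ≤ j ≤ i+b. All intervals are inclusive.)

Holds

Check (¬p2 → (G[0,1] ((¬p1 ∨ ¬p4) ∨ p2))) at every j in [2,5]:
  j=2: antecedent true; consequent holds on [2,3] → ✓
  j=3: antecedent false → ✓
  j=4: antecedent false → ✓
  j=5: antecedent false → ✓
All positions satisfy it → formula holds.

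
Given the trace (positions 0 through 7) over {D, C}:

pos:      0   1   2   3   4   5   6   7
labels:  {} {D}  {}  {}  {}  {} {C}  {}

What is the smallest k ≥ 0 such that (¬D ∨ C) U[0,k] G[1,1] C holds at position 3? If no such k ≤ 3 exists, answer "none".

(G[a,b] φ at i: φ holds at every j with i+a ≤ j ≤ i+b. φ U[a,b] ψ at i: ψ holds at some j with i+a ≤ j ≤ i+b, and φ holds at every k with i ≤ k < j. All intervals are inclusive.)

Need earliest j ≥ 3 with G[1,1] C, and (¬D ∨ C) at every k in [3,j-1].
  j=3: rhs fails.
  j=4: rhs fails.
  j=5: rhs holds; lhs holds on [3,4]. k = 2.

2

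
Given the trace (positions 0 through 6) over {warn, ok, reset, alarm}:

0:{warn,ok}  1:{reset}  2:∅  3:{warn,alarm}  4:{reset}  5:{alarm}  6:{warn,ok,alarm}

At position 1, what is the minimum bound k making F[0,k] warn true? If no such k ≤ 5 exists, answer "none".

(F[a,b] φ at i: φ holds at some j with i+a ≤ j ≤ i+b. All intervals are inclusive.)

2

Scan j = 1,2,… for warn:
  j=1: fails
  j=2: fails
  j=3: holds
First hit at j=3, so smallest k = 3-1 = 2.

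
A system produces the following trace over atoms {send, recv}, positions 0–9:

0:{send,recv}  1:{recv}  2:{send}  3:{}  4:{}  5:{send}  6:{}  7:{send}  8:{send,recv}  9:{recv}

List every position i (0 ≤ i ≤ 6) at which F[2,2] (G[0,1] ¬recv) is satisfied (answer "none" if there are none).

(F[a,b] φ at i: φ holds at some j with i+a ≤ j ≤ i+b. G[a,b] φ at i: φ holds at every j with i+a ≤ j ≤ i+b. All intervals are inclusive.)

0, 1, 2, 3, 4

Evaluate at each i in [0,6]:
  i=0: ✓ (witness j=2)
  i=1: ✓ (witness j=3)
  i=2: ✓ (witness j=4)
  i=3: ✓ (witness j=5)
  i=4: ✓ (witness j=6)
  i=5: ✗ (none in [7,7])
  i=6: ✗ (none in [8,8])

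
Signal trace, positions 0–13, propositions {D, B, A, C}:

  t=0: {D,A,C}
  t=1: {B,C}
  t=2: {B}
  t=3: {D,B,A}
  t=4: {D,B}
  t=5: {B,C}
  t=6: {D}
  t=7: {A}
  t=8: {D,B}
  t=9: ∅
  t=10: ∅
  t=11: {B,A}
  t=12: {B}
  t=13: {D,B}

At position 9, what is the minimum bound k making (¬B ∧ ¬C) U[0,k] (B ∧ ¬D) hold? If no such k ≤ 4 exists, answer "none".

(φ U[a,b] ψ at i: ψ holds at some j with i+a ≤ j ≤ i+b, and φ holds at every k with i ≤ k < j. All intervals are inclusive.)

Need earliest j ≥ 9 with (B ∧ ¬D), and (¬B ∧ ¬C) at every k in [9,j-1].
  j=9: rhs fails.
  j=10: rhs fails.
  j=11: rhs holds; lhs holds on [9,10]. k = 2.

2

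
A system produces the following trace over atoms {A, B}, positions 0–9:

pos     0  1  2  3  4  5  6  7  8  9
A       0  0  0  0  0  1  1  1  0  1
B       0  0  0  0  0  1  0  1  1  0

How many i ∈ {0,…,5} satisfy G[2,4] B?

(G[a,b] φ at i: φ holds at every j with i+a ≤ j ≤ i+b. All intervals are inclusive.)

Evaluate at each i in [0,5]:
  i=0: ✗ (fails at j=2)
  i=1: ✗ (fails at j=3)
  i=2: ✗ (fails at j=4)
  i=3: ✗ (fails at j=6)
  i=4: ✗ (fails at j=6)
  i=5: ✗ (fails at j=9)
Positions where it holds: {} → 0.

0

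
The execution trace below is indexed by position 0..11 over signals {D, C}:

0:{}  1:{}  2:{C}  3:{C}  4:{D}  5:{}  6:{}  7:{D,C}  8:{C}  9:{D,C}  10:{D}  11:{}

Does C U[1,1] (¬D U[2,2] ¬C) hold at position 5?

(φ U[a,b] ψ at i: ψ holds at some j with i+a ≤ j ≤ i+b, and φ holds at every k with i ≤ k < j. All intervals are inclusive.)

Need some j in [6,6] with (¬D U[2,2] ¬C), and C at every k in [5,j-1].
  j=6: (¬D U[2,2] ¬C) — fails.
No j in the window works → until fails.

False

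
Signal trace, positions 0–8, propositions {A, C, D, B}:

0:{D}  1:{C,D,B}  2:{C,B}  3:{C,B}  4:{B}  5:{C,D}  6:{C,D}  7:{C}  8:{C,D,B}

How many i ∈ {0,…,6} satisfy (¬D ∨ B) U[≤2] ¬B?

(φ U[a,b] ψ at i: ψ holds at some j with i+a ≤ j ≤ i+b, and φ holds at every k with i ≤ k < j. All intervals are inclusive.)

5

Evaluate at each i in [0,6]:
  i=0: ✓ (rhs at j=0)
  i=1: ✗ (no rhs in [1,3])
  i=2: ✗ (no rhs in [2,4])
  i=3: ✓ (rhs at j=5; lhs holds on [3,4])
  i=4: ✓ (rhs at j=5; lhs holds on [4,4])
  i=5: ✓ (rhs at j=5)
  i=6: ✓ (rhs at j=6)
Positions where it holds: {0, 3, 4, 5, 6} → 5.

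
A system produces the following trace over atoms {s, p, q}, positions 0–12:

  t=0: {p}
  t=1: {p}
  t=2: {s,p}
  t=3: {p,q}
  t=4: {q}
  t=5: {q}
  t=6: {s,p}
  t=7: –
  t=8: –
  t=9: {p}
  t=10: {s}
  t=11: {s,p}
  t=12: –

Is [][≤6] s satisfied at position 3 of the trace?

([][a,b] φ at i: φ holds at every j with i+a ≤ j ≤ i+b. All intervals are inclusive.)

Does not hold

Check s at every j in [3,9]:
  j=3: false
  j=4: false
  j=5: false
  j=6: true
  j=7: false
  j=8: false
  j=9: false
Fails at j=3 → formula fails.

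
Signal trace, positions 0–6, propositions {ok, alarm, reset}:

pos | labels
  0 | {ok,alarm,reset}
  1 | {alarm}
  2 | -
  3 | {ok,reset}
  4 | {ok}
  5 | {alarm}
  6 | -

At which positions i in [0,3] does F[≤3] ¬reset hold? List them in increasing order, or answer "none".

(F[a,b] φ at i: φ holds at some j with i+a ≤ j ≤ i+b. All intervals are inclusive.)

Evaluate at each i in [0,3]:
  i=0: ✓ (witness j=1)
  i=1: ✓ (witness j=1)
  i=2: ✓ (witness j=2)
  i=3: ✓ (witness j=4)

0, 1, 2, 3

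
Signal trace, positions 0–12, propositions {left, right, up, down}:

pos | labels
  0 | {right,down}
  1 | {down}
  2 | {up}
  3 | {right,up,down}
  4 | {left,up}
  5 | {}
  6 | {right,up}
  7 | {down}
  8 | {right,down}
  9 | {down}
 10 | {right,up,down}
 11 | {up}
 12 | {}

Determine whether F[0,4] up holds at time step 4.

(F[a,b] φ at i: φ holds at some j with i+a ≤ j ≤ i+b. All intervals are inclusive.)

Yes

Check up at each j in [4,8]:
  j=4: true
  j=5: false
  j=6: true
  j=7: false
  j=8: false
Found at j=4 → formula holds.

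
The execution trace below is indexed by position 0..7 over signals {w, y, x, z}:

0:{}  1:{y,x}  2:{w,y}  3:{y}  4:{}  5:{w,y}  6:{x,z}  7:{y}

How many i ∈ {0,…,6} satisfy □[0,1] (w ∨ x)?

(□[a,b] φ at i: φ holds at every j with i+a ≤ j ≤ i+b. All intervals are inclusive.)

Evaluate at each i in [0,6]:
  i=0: ✗ (fails at j=0)
  i=1: ✓ (all of [1,2])
  i=2: ✗ (fails at j=3)
  i=3: ✗ (fails at j=3)
  i=4: ✗ (fails at j=4)
  i=5: ✓ (all of [5,6])
  i=6: ✗ (fails at j=7)
Positions where it holds: {1, 5} → 2.

2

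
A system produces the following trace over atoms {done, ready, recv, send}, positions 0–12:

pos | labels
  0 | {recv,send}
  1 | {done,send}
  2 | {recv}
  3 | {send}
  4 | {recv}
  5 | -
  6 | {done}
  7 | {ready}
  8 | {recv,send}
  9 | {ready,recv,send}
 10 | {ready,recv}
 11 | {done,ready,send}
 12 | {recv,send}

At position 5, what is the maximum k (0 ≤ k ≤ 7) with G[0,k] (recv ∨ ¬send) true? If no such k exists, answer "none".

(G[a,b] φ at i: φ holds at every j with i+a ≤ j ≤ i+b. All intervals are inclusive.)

5

(recv ∨ ¬send) must hold from j=5 onward; find where it first fails.
  j=5: holds
  j=6: holds
  j=7: holds
  j=8: holds
  j=9: holds
  j=10: holds
  j=11: fails
Holds on [5,10], so largest k = 5.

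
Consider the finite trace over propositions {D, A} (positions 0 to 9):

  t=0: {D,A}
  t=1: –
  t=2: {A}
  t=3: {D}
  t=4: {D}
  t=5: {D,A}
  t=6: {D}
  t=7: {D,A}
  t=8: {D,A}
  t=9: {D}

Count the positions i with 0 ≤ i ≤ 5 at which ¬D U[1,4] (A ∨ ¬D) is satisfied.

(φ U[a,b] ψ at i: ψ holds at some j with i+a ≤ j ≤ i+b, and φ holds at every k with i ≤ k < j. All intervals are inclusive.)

1

Evaluate at each i in [0,5]:
  i=0: ✗ (lhs fails at k=0 before rhs at j=1)
  i=1: ✓ (rhs at j=2; lhs holds on [1,1])
  i=2: ✗ (lhs fails at k=3 before rhs at j=5)
  i=3: ✗ (lhs fails at k=3 before rhs at j=5)
  i=4: ✗ (lhs fails at k=4 before rhs at j=5)
  i=5: ✗ (lhs fails at k=5 before rhs at j=7)
Positions where it holds: {1} → 1.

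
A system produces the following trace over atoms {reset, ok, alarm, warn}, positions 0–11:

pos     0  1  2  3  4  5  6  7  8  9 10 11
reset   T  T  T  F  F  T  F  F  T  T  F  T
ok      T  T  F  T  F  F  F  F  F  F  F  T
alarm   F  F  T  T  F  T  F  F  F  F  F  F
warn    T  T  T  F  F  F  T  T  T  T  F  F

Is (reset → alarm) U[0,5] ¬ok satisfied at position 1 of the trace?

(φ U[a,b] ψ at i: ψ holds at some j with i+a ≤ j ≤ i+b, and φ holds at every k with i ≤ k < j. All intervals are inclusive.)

Does not hold

Need some j in [1,6] with ¬ok, and (reset → alarm) at every k in [1,j-1].
  j=1: ¬ok false.
  j=2: ¬ok holds, but (reset → alarm) fails at k=1 → not this j.
  j=3: ¬ok false.
  j=4: ¬ok holds, but (reset → alarm) fails at k=1 → not this j.
  j=5: ¬ok holds, but (reset → alarm) fails at k=1 → not this j.
  j=6: ¬ok holds, but (reset → alarm) fails at k=1 → not this j.
No j in the window works → until fails.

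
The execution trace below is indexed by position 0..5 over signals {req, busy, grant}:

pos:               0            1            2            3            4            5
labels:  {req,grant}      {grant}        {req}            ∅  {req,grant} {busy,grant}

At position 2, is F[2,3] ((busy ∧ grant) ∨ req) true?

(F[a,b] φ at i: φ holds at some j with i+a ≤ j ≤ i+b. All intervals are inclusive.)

Yes

Check ((busy ∧ grant) ∨ req) at each j in [4,5]:
  j=4: true
  j=5: true
Found at j=4 → formula holds.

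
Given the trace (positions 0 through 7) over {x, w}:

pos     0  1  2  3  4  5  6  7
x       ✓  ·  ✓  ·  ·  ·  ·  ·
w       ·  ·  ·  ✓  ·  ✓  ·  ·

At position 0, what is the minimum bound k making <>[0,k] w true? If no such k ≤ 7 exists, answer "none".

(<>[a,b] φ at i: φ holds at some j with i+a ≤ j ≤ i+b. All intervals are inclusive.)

Scan j = 0,1,… for w:
  j=0: fails
  j=1: fails
  j=2: fails
  j=3: holds
First hit at j=3, so smallest k = 3-0 = 3.

3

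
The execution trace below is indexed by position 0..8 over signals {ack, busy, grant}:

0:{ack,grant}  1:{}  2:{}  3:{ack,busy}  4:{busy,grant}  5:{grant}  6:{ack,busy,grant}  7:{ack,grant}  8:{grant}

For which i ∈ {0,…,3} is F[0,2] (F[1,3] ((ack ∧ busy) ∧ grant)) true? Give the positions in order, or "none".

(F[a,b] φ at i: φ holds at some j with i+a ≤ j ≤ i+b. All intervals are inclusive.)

Evaluate at each i in [0,3]:
  i=0: ✗ (none in [0,2])
  i=1: ✓ (witness j=3)
  i=2: ✓ (witness j=3)
  i=3: ✓ (witness j=3)

1, 2, 3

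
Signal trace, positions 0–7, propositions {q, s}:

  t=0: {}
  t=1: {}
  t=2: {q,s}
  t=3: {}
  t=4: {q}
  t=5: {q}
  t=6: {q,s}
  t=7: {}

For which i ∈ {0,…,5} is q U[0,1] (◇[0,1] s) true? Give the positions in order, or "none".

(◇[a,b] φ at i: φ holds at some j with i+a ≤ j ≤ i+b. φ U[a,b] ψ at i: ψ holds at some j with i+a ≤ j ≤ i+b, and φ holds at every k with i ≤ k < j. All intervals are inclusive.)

1, 2, 4, 5

Evaluate at each i in [0,5]:
  i=0: ✗ (lhs fails at k=0 before rhs at j=1)
  i=1: ✓ (rhs at j=1)
  i=2: ✓ (rhs at j=2)
  i=3: ✗ (no rhs in [3,4])
  i=4: ✓ (rhs at j=5; lhs holds on [4,4])
  i=5: ✓ (rhs at j=5)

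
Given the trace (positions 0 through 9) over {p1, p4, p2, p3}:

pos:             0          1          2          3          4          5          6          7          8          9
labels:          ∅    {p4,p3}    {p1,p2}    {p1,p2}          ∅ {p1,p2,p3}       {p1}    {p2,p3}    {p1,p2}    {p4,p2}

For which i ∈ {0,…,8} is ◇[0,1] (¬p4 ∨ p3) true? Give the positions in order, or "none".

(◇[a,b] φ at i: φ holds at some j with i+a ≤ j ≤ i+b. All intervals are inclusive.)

Evaluate at each i in [0,8]:
  i=0: ✓ (witness j=0)
  i=1: ✓ (witness j=1)
  i=2: ✓ (witness j=2)
  i=3: ✓ (witness j=3)
  i=4: ✓ (witness j=4)
  i=5: ✓ (witness j=5)
  i=6: ✓ (witness j=6)
  i=7: ✓ (witness j=7)
  i=8: ✓ (witness j=8)

0, 1, 2, 3, 4, 5, 6, 7, 8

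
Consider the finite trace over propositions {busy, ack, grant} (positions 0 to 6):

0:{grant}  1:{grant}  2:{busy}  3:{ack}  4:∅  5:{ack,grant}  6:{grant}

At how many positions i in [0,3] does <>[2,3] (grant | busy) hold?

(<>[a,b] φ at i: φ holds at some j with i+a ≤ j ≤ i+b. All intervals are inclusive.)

Evaluate at each i in [0,3]:
  i=0: ✓ (witness j=2)
  i=1: ✗ (none in [3,4])
  i=2: ✓ (witness j=5)
  i=3: ✓ (witness j=5)
Positions where it holds: {0, 2, 3} → 3.

3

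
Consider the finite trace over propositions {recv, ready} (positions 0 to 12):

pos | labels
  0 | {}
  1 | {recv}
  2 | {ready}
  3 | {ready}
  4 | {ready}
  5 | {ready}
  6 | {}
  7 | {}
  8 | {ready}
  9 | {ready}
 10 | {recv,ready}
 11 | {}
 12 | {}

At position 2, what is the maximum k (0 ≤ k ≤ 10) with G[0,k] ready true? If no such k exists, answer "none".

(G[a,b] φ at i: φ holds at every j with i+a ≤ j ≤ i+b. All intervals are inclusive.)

ready must hold from j=2 onward; find where it first fails.
  j=2: holds
  j=3: holds
  j=4: holds
  j=5: holds
  j=6: fails
Holds on [2,5], so largest k = 3.

3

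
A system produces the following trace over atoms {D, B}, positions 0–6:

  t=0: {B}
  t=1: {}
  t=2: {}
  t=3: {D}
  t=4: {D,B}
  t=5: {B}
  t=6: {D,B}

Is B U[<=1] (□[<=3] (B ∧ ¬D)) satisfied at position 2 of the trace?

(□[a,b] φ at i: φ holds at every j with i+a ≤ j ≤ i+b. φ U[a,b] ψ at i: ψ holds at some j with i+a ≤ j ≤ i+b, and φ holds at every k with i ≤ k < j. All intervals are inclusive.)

Need some j in [2,3] with □[<=3] (B ∧ ¬D), and B at every k in [2,j-1].
  j=2: □[<=3] (B ∧ ¬D) — fails at 2.
  j=3: □[<=3] (B ∧ ¬D) — fails at 3.
No j in the window works → until fails.

False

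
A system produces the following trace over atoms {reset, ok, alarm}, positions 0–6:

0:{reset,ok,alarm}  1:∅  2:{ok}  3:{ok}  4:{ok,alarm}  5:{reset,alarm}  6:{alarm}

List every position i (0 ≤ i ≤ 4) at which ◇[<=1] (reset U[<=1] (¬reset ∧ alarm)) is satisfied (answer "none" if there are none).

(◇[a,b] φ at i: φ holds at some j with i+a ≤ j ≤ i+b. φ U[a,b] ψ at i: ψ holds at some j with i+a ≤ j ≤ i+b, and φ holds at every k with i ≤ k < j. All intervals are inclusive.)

3, 4

Evaluate at each i in [0,4]:
  i=0: ✗ (none in [0,1])
  i=1: ✗ (none in [1,2])
  i=2: ✗ (none in [2,3])
  i=3: ✓ (witness j=4)
  i=4: ✓ (witness j=4)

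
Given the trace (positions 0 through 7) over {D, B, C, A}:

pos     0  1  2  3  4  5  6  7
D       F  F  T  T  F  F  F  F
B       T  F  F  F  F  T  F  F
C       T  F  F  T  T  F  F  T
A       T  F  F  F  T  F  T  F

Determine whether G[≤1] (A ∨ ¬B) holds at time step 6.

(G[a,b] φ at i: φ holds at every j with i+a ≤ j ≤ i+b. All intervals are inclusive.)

True

Check (A ∨ ¬B) at every j in [6,7]:
  j=6: true
  j=7: true
All positions satisfy it → formula holds.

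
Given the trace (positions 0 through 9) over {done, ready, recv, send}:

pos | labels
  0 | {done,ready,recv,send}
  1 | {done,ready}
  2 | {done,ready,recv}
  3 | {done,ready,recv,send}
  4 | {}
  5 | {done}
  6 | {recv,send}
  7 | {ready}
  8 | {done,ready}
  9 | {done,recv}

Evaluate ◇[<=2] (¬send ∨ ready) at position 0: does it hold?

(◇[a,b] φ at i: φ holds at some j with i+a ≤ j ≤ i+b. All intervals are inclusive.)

Holds

Check (¬send ∨ ready) at each j in [0,2]:
  j=0: true
  j=1: true
  j=2: true
Found at j=0 → formula holds.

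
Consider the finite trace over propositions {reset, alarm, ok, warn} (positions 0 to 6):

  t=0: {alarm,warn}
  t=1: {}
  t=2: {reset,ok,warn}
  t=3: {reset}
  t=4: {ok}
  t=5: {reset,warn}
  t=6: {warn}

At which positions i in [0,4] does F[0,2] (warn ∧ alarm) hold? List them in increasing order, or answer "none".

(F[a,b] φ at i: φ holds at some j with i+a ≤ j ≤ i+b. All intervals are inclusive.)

0

Evaluate at each i in [0,4]:
  i=0: ✓ (witness j=0)
  i=1: ✗ (none in [1,3])
  i=2: ✗ (none in [2,4])
  i=3: ✗ (none in [3,5])
  i=4: ✗ (none in [4,6])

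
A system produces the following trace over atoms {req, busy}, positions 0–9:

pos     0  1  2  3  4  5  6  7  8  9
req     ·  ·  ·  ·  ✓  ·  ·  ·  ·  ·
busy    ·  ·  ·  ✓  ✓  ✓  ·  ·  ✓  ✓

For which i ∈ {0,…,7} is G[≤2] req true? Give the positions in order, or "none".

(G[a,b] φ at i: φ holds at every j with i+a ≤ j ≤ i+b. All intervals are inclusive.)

Evaluate at each i in [0,7]:
  i=0: ✗ (fails at j=0)
  i=1: ✗ (fails at j=1)
  i=2: ✗ (fails at j=2)
  i=3: ✗ (fails at j=3)
  i=4: ✗ (fails at j=5)
  i=5: ✗ (fails at j=5)
  i=6: ✗ (fails at j=6)
  i=7: ✗ (fails at j=7)

none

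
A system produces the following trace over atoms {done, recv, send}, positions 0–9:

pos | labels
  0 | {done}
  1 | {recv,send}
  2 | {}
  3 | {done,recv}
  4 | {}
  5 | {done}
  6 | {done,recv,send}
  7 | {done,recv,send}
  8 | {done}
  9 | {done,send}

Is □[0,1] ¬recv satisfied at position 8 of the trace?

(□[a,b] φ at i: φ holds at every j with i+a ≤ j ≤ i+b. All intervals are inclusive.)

Check ¬recv at every j in [8,9]:
  j=8: true
  j=9: true
All positions satisfy it → formula holds.

True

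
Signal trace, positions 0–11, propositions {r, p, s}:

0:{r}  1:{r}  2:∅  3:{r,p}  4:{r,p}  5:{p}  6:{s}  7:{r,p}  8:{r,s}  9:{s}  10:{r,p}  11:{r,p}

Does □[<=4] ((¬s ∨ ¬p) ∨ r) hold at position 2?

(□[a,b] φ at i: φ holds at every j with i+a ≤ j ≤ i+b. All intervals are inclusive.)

True

Check ((¬s ∨ ¬p) ∨ r) at every j in [2,6]:
  j=2: true
  j=3: true
  j=4: true
  j=5: true
  j=6: true
All positions satisfy it → formula holds.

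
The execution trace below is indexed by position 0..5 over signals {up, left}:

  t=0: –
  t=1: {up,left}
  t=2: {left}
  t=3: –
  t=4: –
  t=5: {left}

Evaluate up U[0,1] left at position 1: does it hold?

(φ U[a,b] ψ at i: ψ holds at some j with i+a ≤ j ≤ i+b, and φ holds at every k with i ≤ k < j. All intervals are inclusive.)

True

Need some j in [1,2] with left, and up at every k in [1,j-1].
  j=1: left holds; no prefix to check → satisfied.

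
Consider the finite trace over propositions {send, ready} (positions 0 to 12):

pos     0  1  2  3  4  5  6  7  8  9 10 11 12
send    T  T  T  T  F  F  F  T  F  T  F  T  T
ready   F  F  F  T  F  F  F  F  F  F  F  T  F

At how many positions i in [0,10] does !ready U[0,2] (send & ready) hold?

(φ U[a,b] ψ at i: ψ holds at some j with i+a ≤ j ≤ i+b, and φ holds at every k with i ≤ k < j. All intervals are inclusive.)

5

Evaluate at each i in [0,10]:
  i=0: ✗ (no rhs in [0,2])
  i=1: ✓ (rhs at j=3; lhs holds on [1,2])
  i=2: ✓ (rhs at j=3; lhs holds on [2,2])
  i=3: ✓ (rhs at j=3)
  i=4: ✗ (no rhs in [4,6])
  i=5: ✗ (no rhs in [5,7])
  i=6: ✗ (no rhs in [6,8])
  i=7: ✗ (no rhs in [7,9])
  i=8: ✗ (no rhs in [8,10])
  i=9: ✓ (rhs at j=11; lhs holds on [9,10])
  i=10: ✓ (rhs at j=11; lhs holds on [10,10])
Positions where it holds: {1, 2, 3, 9, 10} → 5.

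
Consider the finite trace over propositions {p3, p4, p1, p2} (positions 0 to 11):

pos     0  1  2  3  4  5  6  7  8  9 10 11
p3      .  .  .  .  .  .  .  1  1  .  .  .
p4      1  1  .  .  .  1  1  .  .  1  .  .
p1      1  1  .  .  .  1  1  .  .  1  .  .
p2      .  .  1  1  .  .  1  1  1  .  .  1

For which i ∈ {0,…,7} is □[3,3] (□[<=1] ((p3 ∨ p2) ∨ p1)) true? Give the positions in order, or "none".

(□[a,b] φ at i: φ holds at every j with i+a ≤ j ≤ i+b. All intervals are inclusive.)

2, 3, 4, 5

Evaluate at each i in [0,7]:
  i=0: ✗ (fails at j=3)
  i=1: ✗ (fails at j=4)
  i=2: ✓ (all of [5,5])
  i=3: ✓ (all of [6,6])
  i=4: ✓ (all of [7,7])
  i=5: ✓ (all of [8,8])
  i=6: ✗ (fails at j=9)
  i=7: ✗ (fails at j=10)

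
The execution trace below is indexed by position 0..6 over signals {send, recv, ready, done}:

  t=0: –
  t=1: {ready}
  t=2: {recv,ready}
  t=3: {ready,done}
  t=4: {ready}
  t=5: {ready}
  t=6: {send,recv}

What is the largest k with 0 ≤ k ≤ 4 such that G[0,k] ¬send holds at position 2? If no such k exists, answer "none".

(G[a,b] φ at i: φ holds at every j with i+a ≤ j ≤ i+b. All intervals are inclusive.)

¬send must hold from j=2 onward; find where it first fails.
  j=2: holds
  j=3: holds
  j=4: holds
  j=5: holds
  j=6: fails
Holds on [2,5], so largest k = 3.

3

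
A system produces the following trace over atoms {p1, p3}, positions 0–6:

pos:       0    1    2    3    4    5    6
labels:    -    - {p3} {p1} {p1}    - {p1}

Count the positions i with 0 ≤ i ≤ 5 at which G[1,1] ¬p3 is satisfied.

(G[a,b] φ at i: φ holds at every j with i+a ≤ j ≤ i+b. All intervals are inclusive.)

5

Evaluate at each i in [0,5]:
  i=0: ✓ (all of [1,1])
  i=1: ✗ (fails at j=2)
  i=2: ✓ (all of [3,3])
  i=3: ✓ (all of [4,4])
  i=4: ✓ (all of [5,5])
  i=5: ✓ (all of [6,6])
Positions where it holds: {0, 2, 3, 4, 5} → 5.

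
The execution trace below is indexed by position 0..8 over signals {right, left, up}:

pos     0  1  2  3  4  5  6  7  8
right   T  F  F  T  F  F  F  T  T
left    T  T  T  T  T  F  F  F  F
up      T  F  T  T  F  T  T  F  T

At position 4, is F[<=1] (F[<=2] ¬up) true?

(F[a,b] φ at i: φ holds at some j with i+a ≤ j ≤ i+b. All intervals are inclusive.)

Yes

Check F[<=2] ¬up at each j in [4,5]:
  j=4: holds (witness at 4)
  j=5: holds (witness at 7)
Found at j=4 → formula holds.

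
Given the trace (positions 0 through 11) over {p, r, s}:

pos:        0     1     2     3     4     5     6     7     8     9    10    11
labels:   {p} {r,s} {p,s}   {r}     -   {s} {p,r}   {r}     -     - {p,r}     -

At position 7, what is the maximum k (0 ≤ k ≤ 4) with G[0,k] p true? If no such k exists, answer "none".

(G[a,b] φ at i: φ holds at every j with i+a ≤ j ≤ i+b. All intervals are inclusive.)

p must hold from j=7 onward; find where it first fails.
  j=7: fails → no k works.

none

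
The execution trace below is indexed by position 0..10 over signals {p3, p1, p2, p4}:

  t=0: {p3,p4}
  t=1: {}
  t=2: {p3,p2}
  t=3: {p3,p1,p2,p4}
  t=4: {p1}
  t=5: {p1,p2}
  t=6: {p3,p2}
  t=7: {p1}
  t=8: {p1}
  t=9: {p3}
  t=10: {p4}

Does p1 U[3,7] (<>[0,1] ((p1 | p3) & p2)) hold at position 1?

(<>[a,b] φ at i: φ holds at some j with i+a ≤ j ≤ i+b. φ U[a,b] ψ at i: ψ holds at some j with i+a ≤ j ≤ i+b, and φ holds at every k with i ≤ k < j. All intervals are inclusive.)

No

Need some j in [4,8] with <>[0,1] ((p1 | p3) & p2), and p1 at every k in [1,j-1].
  j=4: <>[0,1] ((p1 | p3) & p2) holds, but p1 fails at k=1 → not this j.
  j=5: <>[0,1] ((p1 | p3) & p2) holds, but p1 fails at k=1 → not this j.
  j=6: <>[0,1] ((p1 | p3) & p2) holds, but p1 fails at k=1 → not this j.
  j=7: <>[0,1] ((p1 | p3) & p2) — fails (none in [7,8]).
  j=8: <>[0,1] ((p1 | p3) & p2) — fails (none in [8,9]).
No j in the window works → until fails.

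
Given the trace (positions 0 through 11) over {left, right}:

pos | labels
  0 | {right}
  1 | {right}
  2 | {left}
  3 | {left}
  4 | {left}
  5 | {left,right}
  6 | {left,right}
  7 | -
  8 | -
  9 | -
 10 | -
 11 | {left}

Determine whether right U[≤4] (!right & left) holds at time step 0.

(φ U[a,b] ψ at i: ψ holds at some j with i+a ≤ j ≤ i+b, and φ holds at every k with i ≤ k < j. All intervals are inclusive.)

Need some j in [0,4] with (!right & left), and right at every k in [0,j-1].
  j=0: (!right & left) false.
  j=1: (!right & left) false.
  j=2: (!right & left) holds; right holds at every k in [0,1] → satisfied.

True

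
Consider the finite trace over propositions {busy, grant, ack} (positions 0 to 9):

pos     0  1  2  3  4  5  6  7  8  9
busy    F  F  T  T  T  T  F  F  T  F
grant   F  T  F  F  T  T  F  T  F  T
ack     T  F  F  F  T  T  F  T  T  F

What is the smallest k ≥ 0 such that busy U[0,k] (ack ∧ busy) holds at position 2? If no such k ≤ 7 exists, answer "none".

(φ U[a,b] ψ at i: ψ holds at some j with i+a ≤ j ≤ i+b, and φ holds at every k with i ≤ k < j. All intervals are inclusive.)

Need earliest j ≥ 2 with (ack ∧ busy), and busy at every k in [2,j-1].
  j=2: rhs fails.
  j=3: rhs fails.
  j=4: rhs holds; lhs holds on [2,3]. k = 2.

2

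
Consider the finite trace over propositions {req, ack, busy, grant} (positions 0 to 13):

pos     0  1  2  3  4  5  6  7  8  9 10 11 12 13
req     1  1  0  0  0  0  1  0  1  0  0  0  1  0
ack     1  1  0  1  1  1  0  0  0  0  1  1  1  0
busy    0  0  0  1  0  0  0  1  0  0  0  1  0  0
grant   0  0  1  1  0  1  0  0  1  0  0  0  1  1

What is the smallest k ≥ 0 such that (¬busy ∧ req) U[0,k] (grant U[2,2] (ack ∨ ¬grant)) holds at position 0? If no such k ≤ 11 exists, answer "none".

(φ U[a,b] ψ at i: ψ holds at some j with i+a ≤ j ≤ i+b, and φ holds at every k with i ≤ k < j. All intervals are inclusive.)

Need earliest j ≥ 0 with (grant U[2,2] (ack ∨ ¬grant)), and (¬busy ∧ req) at every k in [0,j-1].
  j=0: rhs fails.
  j=1: rhs fails.
  j=2: rhs holds; lhs holds on [0,1]. k = 2.

2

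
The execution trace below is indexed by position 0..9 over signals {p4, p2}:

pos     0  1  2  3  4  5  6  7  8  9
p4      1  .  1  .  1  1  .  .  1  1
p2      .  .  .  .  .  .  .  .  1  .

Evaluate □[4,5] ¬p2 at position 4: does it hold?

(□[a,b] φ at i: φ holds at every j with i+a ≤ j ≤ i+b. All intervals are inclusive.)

Check ¬p2 at every j in [8,9]:
  j=8: false
  j=9: true
Fails at j=8 → formula fails.

False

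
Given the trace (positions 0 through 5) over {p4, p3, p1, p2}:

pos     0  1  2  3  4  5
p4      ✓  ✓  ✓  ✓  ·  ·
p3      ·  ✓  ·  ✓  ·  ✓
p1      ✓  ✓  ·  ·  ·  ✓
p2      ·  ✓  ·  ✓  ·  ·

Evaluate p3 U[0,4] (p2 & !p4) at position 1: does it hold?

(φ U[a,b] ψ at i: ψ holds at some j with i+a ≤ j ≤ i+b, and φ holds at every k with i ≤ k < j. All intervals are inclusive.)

False

Need some j in [1,5] with (p2 & !p4), and p3 at every k in [1,j-1].
  j=1: (p2 & !p4) false.
  j=2: (p2 & !p4) false.
  j=3: (p2 & !p4) false.
  j=4: (p2 & !p4) false.
  j=5: (p2 & !p4) false.
No j in the window works → until fails.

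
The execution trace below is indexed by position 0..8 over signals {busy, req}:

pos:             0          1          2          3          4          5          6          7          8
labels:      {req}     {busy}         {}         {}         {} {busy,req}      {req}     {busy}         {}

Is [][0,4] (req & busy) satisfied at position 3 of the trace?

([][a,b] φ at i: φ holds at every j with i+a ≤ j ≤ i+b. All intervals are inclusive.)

False

Check (req & busy) at every j in [3,7]:
  j=3: false
  j=4: false
  j=5: true
  j=6: false
  j=7: false
Fails at j=3 → formula fails.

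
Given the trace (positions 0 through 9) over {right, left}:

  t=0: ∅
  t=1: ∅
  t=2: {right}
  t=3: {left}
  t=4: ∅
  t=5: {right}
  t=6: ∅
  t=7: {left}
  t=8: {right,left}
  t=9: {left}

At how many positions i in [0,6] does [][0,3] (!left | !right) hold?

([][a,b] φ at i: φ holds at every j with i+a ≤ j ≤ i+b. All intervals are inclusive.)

5

Evaluate at each i in [0,6]:
  i=0: ✓ (all of [0,3])
  i=1: ✓ (all of [1,4])
  i=2: ✓ (all of [2,5])
  i=3: ✓ (all of [3,6])
  i=4: ✓ (all of [4,7])
  i=5: ✗ (fails at j=8)
  i=6: ✗ (fails at j=8)
Positions where it holds: {0, 1, 2, 3, 4} → 5.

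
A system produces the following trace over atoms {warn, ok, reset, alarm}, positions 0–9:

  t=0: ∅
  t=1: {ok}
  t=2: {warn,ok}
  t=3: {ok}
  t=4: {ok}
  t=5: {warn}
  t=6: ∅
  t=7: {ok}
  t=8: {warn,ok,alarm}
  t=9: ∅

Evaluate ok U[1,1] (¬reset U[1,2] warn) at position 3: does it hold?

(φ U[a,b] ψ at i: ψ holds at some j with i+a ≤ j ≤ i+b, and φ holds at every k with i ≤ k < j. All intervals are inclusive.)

Holds

Need some j in [4,4] with (¬reset U[1,2] warn), and ok at every k in [3,j-1].
  j=4: (¬reset U[1,2] warn) holds; ok holds at every k in [3,3] → satisfied.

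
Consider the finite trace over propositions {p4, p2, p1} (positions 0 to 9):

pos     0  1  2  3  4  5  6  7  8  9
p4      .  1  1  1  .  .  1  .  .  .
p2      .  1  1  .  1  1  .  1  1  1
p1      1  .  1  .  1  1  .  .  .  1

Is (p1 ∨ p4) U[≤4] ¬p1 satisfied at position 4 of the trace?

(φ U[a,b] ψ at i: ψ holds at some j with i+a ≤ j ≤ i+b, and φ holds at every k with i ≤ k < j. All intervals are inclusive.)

True

Need some j in [4,8] with ¬p1, and (p1 ∨ p4) at every k in [4,j-1].
  j=4: ¬p1 false.
  j=5: ¬p1 false.
  j=6: ¬p1 holds; (p1 ∨ p4) holds at every k in [4,5] → satisfied.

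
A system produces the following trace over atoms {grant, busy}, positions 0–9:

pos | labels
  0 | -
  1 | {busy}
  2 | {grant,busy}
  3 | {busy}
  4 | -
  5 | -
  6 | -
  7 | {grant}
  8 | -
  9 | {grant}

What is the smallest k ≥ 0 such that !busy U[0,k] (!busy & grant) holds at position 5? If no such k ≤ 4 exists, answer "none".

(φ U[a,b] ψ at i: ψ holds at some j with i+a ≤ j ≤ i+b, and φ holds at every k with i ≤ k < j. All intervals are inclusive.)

2

Need earliest j ≥ 5 with (!busy & grant), and !busy at every k in [5,j-1].
  j=5: rhs fails.
  j=6: rhs fails.
  j=7: rhs holds; lhs holds on [5,6]. k = 2.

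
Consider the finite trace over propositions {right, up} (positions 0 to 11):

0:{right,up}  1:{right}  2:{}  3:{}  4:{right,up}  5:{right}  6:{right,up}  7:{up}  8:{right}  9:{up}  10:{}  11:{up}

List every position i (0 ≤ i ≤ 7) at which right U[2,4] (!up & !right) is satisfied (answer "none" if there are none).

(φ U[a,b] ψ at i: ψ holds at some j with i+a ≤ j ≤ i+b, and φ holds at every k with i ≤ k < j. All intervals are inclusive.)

0

Evaluate at each i in [0,7]:
  i=0: ✓ (rhs at j=2; lhs holds on [0,1])
  i=1: ✗ (lhs fails at k=2 before rhs at j=3)
  i=2: ✗ (no rhs in [4,6])
  i=3: ✗ (no rhs in [5,7])
  i=4: ✗ (no rhs in [6,8])
  i=5: ✗ (no rhs in [7,9])
  i=6: ✗ (lhs fails at k=7 before rhs at j=10)
  i=7: ✗ (lhs fails at k=7 before rhs at j=10)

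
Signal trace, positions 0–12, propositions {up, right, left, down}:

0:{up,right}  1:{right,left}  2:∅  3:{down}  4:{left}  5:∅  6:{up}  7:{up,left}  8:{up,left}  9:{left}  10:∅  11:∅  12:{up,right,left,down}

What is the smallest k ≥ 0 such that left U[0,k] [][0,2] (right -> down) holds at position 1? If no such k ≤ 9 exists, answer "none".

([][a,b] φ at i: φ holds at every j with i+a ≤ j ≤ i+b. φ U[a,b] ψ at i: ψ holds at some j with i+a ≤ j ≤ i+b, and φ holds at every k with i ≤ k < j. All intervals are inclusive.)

Need earliest j ≥ 1 with [][0,2] (right -> down), and left at every k in [1,j-1].
  j=1: rhs fails.
  j=2: rhs holds; lhs holds on [1,1]. k = 1.

1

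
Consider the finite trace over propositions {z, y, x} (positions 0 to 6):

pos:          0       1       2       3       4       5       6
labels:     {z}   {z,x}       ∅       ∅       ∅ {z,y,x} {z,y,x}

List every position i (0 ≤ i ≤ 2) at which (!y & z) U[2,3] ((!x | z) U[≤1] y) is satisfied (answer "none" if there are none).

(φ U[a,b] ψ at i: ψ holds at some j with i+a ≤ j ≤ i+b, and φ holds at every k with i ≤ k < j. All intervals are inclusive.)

Evaluate at each i in [0,2]:
  i=0: ✗ (no rhs in [2,3])
  i=1: ✗ (lhs fails at k=2 before rhs at j=4)
  i=2: ✗ (lhs fails at k=2 before rhs at j=4)

none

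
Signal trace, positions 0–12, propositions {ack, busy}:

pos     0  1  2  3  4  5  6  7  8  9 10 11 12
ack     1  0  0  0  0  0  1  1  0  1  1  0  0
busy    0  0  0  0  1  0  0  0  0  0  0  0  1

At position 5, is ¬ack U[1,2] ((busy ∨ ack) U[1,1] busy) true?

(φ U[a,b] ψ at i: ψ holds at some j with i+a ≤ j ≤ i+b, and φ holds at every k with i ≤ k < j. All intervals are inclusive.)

No

Need some j in [6,7] with ((busy ∨ ack) U[1,1] busy), and ¬ack at every k in [5,j-1].
  j=6: ((busy ∨ ack) U[1,1] busy) — fails.
  j=7: ((busy ∨ ack) U[1,1] busy) — fails.
No j in the window works → until fails.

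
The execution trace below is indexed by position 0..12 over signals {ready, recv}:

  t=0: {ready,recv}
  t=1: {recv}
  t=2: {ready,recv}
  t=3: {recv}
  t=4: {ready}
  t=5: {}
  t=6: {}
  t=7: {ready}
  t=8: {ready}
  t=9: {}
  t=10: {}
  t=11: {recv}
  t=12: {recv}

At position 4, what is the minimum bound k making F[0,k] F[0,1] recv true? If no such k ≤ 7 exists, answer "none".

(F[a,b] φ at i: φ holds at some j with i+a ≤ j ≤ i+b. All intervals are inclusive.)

6

Scan j = 4,5,… for F[0,1] recv:
  j=4: fails
  j=5: fails
  j=6: fails
  j=7: fails
  j=8: fails
  j=9: fails
  j=10: holds
First hit at j=10, so smallest k = 10-4 = 6.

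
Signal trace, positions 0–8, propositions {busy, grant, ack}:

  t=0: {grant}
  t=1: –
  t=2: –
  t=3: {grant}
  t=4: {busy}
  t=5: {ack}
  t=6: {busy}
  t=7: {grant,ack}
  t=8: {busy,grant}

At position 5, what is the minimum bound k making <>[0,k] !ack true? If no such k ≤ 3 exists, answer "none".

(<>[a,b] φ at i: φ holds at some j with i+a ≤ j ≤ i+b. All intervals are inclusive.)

1

Scan j = 5,6,… for !ack:
  j=5: fails
  j=6: holds
First hit at j=6, so smallest k = 6-5 = 1.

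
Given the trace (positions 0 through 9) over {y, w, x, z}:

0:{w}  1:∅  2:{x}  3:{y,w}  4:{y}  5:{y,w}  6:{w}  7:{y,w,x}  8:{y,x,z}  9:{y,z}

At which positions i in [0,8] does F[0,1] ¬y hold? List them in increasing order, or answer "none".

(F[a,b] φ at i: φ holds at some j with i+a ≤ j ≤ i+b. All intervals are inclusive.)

0, 1, 2, 5, 6

Evaluate at each i in [0,8]:
  i=0: ✓ (witness j=0)
  i=1: ✓ (witness j=1)
  i=2: ✓ (witness j=2)
  i=3: ✗ (none in [3,4])
  i=4: ✗ (none in [4,5])
  i=5: ✓ (witness j=6)
  i=6: ✓ (witness j=6)
  i=7: ✗ (none in [7,8])
  i=8: ✗ (none in [8,9])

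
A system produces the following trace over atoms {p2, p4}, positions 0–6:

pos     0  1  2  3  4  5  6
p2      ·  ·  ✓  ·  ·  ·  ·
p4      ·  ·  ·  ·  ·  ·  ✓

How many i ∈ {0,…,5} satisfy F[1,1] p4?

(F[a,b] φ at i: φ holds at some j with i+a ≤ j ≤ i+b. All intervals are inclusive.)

Evaluate at each i in [0,5]:
  i=0: ✗ (none in [1,1])
  i=1: ✗ (none in [2,2])
  i=2: ✗ (none in [3,3])
  i=3: ✗ (none in [4,4])
  i=4: ✗ (none in [5,5])
  i=5: ✓ (witness j=6)
Positions where it holds: {5} → 1.

1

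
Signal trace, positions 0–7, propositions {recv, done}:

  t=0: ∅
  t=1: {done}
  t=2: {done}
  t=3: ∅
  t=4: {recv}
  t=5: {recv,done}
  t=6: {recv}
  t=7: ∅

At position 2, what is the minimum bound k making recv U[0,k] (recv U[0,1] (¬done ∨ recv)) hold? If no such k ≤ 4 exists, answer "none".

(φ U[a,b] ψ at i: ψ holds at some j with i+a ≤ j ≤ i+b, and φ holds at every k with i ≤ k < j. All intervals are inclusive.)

Need earliest j ≥ 2 with (recv U[0,1] (¬done ∨ recv)), and recv at every k in [2,j-1].
  j=2: rhs fails.
  j=3: rhs holds but lhs fails at k=2.
  j=4: rhs holds but lhs fails at k=2.
  j=5: rhs holds but lhs fails at k=2.
  j=6: rhs holds but lhs fails at k=2.
No witness within the range → none.

none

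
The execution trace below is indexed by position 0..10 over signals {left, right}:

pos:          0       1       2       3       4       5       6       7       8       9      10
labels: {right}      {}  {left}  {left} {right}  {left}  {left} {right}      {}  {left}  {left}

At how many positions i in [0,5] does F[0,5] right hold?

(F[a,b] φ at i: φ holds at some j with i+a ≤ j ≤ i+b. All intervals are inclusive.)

6

Evaluate at each i in [0,5]:
  i=0: ✓ (witness j=0)
  i=1: ✓ (witness j=4)
  i=2: ✓ (witness j=4)
  i=3: ✓ (witness j=4)
  i=4: ✓ (witness j=4)
  i=5: ✓ (witness j=7)
Positions where it holds: {0, 1, 2, 3, 4, 5} → 6.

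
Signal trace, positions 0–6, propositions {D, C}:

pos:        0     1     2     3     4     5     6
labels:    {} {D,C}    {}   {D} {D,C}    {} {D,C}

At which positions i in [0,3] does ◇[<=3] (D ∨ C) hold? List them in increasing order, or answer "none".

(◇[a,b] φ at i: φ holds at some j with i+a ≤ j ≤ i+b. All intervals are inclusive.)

0, 1, 2, 3

Evaluate at each i in [0,3]:
  i=0: ✓ (witness j=1)
  i=1: ✓ (witness j=1)
  i=2: ✓ (witness j=3)
  i=3: ✓ (witness j=3)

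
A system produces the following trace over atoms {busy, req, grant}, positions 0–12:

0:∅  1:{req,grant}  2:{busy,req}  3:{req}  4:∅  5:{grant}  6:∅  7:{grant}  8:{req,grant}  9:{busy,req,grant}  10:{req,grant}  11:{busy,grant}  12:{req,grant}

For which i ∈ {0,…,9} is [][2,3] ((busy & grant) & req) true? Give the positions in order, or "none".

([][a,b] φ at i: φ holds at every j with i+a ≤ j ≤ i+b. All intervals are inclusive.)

Evaluate at each i in [0,9]:
  i=0: ✗ (fails at j=2)
  i=1: ✗ (fails at j=3)
  i=2: ✗ (fails at j=4)
  i=3: ✗ (fails at j=5)
  i=4: ✗ (fails at j=6)
  i=5: ✗ (fails at j=7)
  i=6: ✗ (fails at j=8)
  i=7: ✗ (fails at j=10)
  i=8: ✗ (fails at j=10)
  i=9: ✗ (fails at j=11)

none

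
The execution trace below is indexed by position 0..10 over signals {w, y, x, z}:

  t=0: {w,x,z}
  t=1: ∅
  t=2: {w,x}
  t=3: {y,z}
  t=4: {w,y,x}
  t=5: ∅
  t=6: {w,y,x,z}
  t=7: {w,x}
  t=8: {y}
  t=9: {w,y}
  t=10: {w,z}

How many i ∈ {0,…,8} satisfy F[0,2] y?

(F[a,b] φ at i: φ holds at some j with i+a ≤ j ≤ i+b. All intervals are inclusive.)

8

Evaluate at each i in [0,8]:
  i=0: ✗ (none in [0,2])
  i=1: ✓ (witness j=3)
  i=2: ✓ (witness j=3)
  i=3: ✓ (witness j=3)
  i=4: ✓ (witness j=4)
  i=5: ✓ (witness j=6)
  i=6: ✓ (witness j=6)
  i=7: ✓ (witness j=8)
  i=8: ✓ (witness j=8)
Positions where it holds: {1, 2, 3, 4, 5, 6, 7, 8} → 8.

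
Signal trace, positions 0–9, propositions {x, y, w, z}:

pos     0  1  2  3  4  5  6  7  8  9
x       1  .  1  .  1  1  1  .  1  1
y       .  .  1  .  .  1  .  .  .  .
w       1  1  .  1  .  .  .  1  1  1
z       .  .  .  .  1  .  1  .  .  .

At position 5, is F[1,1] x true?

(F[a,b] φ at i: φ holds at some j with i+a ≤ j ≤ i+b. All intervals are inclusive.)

True

Check x at each j in [6,6]:
  j=6: true
Found at j=6 → formula holds.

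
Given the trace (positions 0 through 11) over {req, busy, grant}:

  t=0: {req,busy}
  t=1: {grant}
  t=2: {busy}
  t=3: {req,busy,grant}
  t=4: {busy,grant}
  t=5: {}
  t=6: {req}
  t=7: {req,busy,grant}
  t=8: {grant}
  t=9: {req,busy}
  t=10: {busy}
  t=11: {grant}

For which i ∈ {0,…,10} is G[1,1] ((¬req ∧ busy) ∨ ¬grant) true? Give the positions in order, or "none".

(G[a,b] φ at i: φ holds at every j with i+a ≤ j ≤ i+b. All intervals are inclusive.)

1, 3, 4, 5, 8, 9

Evaluate at each i in [0,10]:
  i=0: ✗ (fails at j=1)
  i=1: ✓ (all of [2,2])
  i=2: ✗ (fails at j=3)
  i=3: ✓ (all of [4,4])
  i=4: ✓ (all of [5,5])
  i=5: ✓ (all of [6,6])
  i=6: ✗ (fails at j=7)
  i=7: ✗ (fails at j=8)
  i=8: ✓ (all of [9,9])
  i=9: ✓ (all of [10,10])
  i=10: ✗ (fails at j=11)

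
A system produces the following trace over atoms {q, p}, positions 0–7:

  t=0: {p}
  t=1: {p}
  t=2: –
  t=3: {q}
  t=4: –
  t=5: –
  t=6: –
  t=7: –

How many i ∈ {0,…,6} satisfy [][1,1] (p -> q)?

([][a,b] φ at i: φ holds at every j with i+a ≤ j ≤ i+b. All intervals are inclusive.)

6

Evaluate at each i in [0,6]:
  i=0: ✗ (fails at j=1)
  i=1: ✓ (all of [2,2])
  i=2: ✓ (all of [3,3])
  i=3: ✓ (all of [4,4])
  i=4: ✓ (all of [5,5])
  i=5: ✓ (all of [6,6])
  i=6: ✓ (all of [7,7])
Positions where it holds: {1, 2, 3, 4, 5, 6} → 6.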